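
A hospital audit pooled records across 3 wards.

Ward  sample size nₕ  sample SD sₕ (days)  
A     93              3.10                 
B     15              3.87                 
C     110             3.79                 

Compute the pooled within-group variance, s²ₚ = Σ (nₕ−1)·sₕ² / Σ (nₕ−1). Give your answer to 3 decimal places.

12.370

Degrees of freedom: 92 + 14 + 109 = 215.
Σ(nₕ−1)sₕ² = 92·9.61 + 14·14.9769 + 109·14.3641 = 2659.4835.
s²ₚ = 2659.4835 / 215 = 12.36969... → 12.370.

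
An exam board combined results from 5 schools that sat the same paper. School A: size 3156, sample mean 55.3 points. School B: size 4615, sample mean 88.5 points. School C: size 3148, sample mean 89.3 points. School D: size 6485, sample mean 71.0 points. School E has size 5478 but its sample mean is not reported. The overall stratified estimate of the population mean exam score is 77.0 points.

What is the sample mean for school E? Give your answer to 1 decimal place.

N = 3156 + 4615 + 3148 + 6485 + 5478 = 22882.
Overall total = μ·N = 77.0·22882 = 1761914.
Subtract the known strata: 3156·55.3 + 4615·88.5 + 3148·89.3 + 6485·71.0 = 1324505.7.
Remaining total for school E: 1761914 − 1324505.7 = 437408.3.
Divide by its size: 437408.3 / 5478 = 79.848... → 79.8.

79.8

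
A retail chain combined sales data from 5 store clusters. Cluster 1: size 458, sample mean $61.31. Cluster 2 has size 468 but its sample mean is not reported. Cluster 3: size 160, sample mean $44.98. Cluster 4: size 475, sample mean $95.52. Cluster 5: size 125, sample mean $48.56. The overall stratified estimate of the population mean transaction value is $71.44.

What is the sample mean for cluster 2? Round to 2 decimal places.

72.07

Σ Nₕx̄ₕ = N·μ, so 468·x̄_2 = 1686·71.44 − (458·61.31 + 160·44.98 + 475·95.52 + 125·48.56).
= 120447.84 − 86718.78 = 33729.06.
x̄_2 = 33729.06 / 468 = 72.0706... → 72.07.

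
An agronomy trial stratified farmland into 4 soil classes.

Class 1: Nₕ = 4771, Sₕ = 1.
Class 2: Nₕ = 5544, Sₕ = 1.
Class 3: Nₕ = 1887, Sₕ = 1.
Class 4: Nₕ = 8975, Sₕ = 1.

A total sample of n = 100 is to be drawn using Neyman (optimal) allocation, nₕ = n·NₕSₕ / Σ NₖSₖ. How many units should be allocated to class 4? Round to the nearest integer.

Σ NₕSₕ = 4771·1 + 5544·1 + 1887·1 + 8975·1 = 21177.
Share for 4: 8975/21177 = 0.42381.
n_4 = 100 × 0.42381 = 42.381... → 42.

42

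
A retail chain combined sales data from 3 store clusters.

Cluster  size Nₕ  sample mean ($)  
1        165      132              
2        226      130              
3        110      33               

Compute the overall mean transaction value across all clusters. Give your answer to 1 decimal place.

109.4

N = 165 + 226 + 110 = 501.
The stratified mean weights each stratum mean by its population share Nₕ/N.
Σ Nₕx̄ₕ = 165·132 + 226·130 + 110·33 = 21780 + 29380 + 3630 = 54790.
Divide by N: 54790 / 501 = 109.361... → 109.4.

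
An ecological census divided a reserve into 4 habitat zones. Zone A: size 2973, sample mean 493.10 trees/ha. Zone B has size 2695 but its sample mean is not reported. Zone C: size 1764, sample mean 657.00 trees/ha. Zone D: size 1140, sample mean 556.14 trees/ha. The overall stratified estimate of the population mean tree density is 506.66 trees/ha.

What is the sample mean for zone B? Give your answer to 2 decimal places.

402.28

N = 2973 + 2695 + 1764 + 1140 = 8572.
Overall total = μ·N = 506.66·8572 = 4343089.52.
Subtract the known strata: 2973·493.10 + 1764·657.00 + 1140·556.14 = 3258933.9.
Remaining total for zone B: 4343089.52 − 3258933.9 = 1084155.62.
Divide by its size: 1084155.62 / 2695 = 402.2841... → 402.28.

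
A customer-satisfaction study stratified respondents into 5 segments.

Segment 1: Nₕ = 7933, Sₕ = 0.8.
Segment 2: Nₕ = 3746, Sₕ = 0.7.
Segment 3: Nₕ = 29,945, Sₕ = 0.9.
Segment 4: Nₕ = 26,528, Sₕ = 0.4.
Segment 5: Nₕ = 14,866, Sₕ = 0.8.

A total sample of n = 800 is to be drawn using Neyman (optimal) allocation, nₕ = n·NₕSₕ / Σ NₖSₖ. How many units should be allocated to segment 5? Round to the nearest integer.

163

1: NₕSₕ = 7933·0.8 = 6346.4
2: NₕSₕ = 3746·0.7 = 2622.2
3: NₕSₕ = 29945·0.9 = 26950.5
4: NₕSₕ = 26528·0.4 = 10611.2
5: NₕSₕ = 14866·0.8 = 11892.8
Σ NₕSₕ = 58423.1.
n_5 = 800·11892.8/58423.1 = 162.851... → 163.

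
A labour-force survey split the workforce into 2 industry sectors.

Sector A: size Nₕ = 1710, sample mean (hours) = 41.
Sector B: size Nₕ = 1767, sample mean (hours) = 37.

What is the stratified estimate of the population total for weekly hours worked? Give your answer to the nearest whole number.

135489

Estimate total by summing Nₕ·x̄ₕ over strata.
1710·41 + 1767·37 = 70110 + 65379 = 135489.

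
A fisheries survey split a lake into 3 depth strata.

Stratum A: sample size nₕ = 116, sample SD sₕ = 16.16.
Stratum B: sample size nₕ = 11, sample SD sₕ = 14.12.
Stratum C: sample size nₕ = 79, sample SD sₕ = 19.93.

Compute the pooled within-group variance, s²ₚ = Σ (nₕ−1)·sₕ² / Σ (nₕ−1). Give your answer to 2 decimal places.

Degrees of freedom: 115 + 10 + 78 = 203.
Σ(nₕ−1)sₕ² = 115·261.1456 + 10·199.3744 + 78·397.2049 = 63007.4702.
s²ₚ = 63007.4702 / 203 = 310.3816... → 310.38.

310.38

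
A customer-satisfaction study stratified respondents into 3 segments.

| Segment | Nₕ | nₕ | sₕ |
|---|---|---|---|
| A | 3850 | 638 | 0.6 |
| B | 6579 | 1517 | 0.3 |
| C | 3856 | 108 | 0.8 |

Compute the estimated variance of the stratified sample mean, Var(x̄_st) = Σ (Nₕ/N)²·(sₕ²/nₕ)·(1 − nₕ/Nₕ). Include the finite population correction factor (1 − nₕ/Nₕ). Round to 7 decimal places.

0.0004636

N = 14285; Wₕ = Nₕ/N.
segment A: (3850/14285)²·0.6²/638·(1 − 638/3850) = 0.0000341946
segment B: (6579/14285)²·0.3²/1517·(1 − 1517/6579) = 0.0000096823
segment C: (3856/14285)²·0.8²/108·(1 − 108/3856) = 0.0004196936
Sum = 0.0004635705 → 0.0004636.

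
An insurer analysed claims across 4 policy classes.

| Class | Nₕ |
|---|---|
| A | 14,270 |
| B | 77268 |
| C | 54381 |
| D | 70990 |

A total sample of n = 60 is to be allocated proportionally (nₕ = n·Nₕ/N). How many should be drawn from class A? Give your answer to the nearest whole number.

Share of class A = 14270/216909 = 0.06579.
Allocate 60 × 0.06579 = 3.947... → 4.

4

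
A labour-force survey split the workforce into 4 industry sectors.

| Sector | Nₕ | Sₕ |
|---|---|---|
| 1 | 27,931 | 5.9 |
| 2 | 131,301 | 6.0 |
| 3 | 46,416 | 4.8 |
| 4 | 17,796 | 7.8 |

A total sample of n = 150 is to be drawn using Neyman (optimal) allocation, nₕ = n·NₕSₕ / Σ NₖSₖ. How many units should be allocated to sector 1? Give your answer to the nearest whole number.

1: NₕSₕ = 27931·5.9 = 164792.9
2: NₕSₕ = 131301·6.0 = 787806
3: NₕSₕ = 46416·4.8 = 222796.8
4: NₕSₕ = 17796·7.8 = 138808.8
Σ NₕSₕ = 1314204.5.
n_1 = 150·164792.9/1314204.5 = 18.809... → 19.

19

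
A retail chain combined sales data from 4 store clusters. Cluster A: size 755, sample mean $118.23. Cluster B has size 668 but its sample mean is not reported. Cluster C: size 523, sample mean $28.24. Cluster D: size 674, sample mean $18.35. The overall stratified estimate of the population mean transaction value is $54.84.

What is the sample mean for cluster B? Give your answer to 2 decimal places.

N = 755 + 668 + 523 + 674 = 2620.
Overall total = μ·N = 54.84·2620 = 143680.8.
Subtract the known strata: 755·118.23 + 523·28.24 + 674·18.35 = 116401.07.
Remaining total for cluster B: 143680.8 − 116401.07 = 27279.73.
Divide by its size: 27279.73 / 668 = 40.8379... → 40.84.

40.84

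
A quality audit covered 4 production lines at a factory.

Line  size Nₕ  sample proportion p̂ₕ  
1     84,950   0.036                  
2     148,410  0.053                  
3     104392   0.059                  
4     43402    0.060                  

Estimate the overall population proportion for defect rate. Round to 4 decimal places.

0.0517

N = 84950 + 148410 + 104392 + 43402 = 381154.
Overall proportion = Σ (Nₕ/N)·p̂ₕ.
Σ Nₕp̂ₕ = 3058.2 + 7865.73 + 6159.128 + 2604.12 = 19687.178.
19687.178 / 381154 = 0.051652... → 0.0517.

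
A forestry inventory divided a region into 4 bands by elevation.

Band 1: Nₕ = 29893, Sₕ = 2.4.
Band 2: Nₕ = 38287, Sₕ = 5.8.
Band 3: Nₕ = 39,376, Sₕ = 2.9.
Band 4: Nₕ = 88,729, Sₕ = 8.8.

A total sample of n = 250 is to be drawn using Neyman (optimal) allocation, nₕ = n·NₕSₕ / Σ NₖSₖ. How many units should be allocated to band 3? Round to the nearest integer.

Σ NₕSₕ = 29893·2.4 + 38287·5.8 + 39376·2.9 + 88729·8.8 = 1188813.4.
Share for 3: 114190.4/1188813.4 = 0.09605.
n_3 = 250 × 0.09605 = 24.014... → 24.

24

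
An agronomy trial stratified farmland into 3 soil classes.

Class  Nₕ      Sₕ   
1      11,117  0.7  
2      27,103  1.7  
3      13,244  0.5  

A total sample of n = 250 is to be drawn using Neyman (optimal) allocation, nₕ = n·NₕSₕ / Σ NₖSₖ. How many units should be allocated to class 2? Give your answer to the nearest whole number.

Σ NₕSₕ = 11117·0.7 + 27103·1.7 + 13244·0.5 = 60479.
Share for 2: 46075.1/60479 = 0.76184.
n_2 = 250 × 0.76184 = 190.459... → 190.

190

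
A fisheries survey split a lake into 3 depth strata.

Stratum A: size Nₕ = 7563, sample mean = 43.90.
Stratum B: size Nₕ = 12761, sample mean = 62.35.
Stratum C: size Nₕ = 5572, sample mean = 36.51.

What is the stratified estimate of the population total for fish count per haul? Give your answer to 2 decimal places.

Population total = Σ Nₕ·x̄ₕ (each stratum's size times its mean).
7563·43.90 + 12761·62.35 + 5572·36.51 = 332015.7 + 795648.35 + 203433.72 = 1331097.77.

1331097.77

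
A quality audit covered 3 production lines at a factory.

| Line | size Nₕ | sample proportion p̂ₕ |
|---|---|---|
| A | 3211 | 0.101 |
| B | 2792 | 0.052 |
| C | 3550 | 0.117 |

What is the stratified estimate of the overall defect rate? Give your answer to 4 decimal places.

Wₕ = Nₕ/N with N = 9553: 0.3361, 0.2923, 0.3716.
p̂_st = 0.3361·0.101 + 0.2923·0.052 + 0.3716·0.117 ≈ 0.092625... → 0.0926.

0.0926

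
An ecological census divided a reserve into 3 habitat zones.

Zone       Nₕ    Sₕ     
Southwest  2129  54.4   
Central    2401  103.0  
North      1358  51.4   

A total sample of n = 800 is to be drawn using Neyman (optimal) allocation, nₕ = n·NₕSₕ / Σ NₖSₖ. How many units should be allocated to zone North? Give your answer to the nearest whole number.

129

Σ NₕSₕ = 2129·54.4 + 2401·103.0 + 1358·51.4 = 432921.8.
Share for North: 69801.2/432921.8 = 0.16123.
n_North = 800 × 0.16123 = 128.986... → 129.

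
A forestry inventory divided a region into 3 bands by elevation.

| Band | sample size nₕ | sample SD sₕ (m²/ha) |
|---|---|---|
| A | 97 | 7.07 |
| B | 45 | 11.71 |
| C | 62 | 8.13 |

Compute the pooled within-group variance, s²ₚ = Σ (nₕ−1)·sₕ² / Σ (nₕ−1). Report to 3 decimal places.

73.950

Degrees of freedom: 96 + 44 + 61 = 201.
Σ(nₕ−1)sₕ² = 96·49.9849 + 44·137.1241 + 61·66.0969 = 14863.9217.
s²ₚ = 14863.9217 / 201 = 73.94986... → 73.950.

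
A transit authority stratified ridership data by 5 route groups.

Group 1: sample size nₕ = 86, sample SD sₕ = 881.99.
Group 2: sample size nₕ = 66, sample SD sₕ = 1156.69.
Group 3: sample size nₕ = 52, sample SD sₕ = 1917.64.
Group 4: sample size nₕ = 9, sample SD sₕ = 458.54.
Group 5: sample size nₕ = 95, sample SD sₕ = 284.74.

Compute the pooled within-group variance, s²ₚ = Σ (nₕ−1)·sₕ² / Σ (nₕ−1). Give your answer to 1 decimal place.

1154902.3

1: (86−1)·881.99² = 85·777906.3601 = 66122040.6085
2: (66−1)·1156.69² = 65·1337931.7561 = 86965564.1465
3: (52−1)·1917.64² = 51·3677343.1696 = 187544501.6496
4: (9−1)·458.54² = 8·210258.9316 = 1682071.4528
5: (95−1)·284.74² = 94·81076.8676 = 7621225.5544
Numerator = 349935403.4118; denominator = Σ(nₕ−1) = 303.
s²ₚ = 349935403.4118/303 = 1154902.321... → 1154902.3.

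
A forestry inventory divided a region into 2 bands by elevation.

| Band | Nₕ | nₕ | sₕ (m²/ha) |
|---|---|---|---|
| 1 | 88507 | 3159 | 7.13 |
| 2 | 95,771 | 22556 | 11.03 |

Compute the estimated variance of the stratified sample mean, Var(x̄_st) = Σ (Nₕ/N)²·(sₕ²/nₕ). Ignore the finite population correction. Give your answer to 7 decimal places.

N = 184278; Wₕ = Nₕ/N.
band 1: (88507/184278)²·7.13²/3159 = 0.0037122541
band 2: (95771/184278)²·11.03²/22556 = 0.0014568338
Sum = 0.0051690879 → 0.0051691.

0.0051691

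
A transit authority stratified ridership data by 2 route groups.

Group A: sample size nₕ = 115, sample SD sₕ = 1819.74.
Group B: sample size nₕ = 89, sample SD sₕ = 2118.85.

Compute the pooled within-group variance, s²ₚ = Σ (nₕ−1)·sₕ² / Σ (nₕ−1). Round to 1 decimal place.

Degrees of freedom: 114 + 88 = 202.
Σ(nₕ−1)sₕ² = 114·3311453.6676 + 88·4489525.3225 = 772583946.4864.
s²ₚ = 772583946.4864 / 202 = 3824673.002... → 3824673.0.

3824673.0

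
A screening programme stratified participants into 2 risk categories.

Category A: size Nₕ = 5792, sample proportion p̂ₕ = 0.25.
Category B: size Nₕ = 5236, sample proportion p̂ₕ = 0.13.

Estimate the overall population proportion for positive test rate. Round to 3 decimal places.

0.193

N = 5792 + 5236 = 11028.
Overall proportion = Σ (Nₕ/N)·p̂ₕ.
Σ Nₕp̂ₕ = 1448 + 680.68 = 2128.68.
2128.68 / 11028 = 0.19303... → 0.193.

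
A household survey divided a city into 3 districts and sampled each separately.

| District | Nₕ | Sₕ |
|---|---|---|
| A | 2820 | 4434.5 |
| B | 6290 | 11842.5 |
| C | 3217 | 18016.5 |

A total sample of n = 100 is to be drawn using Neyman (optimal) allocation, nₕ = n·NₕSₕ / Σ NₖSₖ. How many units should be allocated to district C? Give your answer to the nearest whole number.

A: NₕSₕ = 2820·4434.5 = 12505290
B: NₕSₕ = 6290·11842.5 = 74489325
C: NₕSₕ = 3217·18016.5 = 57959080.5
Σ NₕSₕ = 144953695.5.
n_C = 100·57959080.5/144953695.5 = 39.985... → 40.

40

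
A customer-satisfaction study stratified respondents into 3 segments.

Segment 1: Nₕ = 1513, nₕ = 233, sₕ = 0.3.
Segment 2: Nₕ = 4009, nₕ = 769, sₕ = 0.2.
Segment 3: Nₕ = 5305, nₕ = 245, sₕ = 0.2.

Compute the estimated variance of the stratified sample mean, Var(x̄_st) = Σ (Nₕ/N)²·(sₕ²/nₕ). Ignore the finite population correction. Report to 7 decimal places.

0.0000539

N = 10827; Wₕ = Nₕ/N.
segment 1: (1513/10827)²·0.3²/233 = 0.0000075431
segment 2: (4009/10827)²·0.2²/769 = 0.0000071316
segment 3: (5305/10827)²·0.2²/245 = 0.0000391966
Sum = 0.0000538713 → 0.0000539.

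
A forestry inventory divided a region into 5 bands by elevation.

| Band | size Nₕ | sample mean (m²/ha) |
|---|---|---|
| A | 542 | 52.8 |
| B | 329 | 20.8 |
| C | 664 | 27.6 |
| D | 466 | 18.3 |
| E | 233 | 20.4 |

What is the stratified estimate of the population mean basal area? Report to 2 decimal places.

30.02

N = 542 + 329 + 664 + 466 + 233 = 2234.
Overall mean = Σ (Nₕ/N)·x̄ₕ — weight by population share, not a simple average.
Σ Nₕx̄ₕ = 542·52.8 + 329·20.8 + 664·27.6 + 466·18.3 + 233·20.4 = 28617.6 + 6843.2 + 18326.4 + 8527.8 + 4753.2 = 67068.2.
Divide by N: 67068.2 / 2234 = 30.0216... → 30.02.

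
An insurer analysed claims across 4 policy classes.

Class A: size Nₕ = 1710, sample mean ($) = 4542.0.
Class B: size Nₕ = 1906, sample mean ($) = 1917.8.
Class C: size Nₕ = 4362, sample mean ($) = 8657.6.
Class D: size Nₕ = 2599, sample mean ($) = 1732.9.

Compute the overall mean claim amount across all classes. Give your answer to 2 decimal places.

N = 10577; weights Wₕ = Nₕ/N = (0.1617, 0.1802, 0.4124, 0.2457).
x̄_st = Σ Wₕ·x̄ₕ = 0.1617·4542.0 + 0.1802·1917.8 + 0.4124·8657.6 + 0.2457·1732.9 ≈ 5076.1468...
→ 5076.15.

5076.15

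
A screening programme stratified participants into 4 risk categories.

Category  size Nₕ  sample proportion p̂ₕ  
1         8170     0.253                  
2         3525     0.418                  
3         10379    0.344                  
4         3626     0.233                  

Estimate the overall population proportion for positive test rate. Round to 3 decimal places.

Wₕ = Nₕ/N with N = 25700: 0.3179, 0.1372, 0.4039, 0.1411.
p̂_st = 0.3179·0.253 + 0.1372·0.418 + 0.4039·0.344 + 0.1411·0.233 ≈ 0.30956... → 0.310.

0.310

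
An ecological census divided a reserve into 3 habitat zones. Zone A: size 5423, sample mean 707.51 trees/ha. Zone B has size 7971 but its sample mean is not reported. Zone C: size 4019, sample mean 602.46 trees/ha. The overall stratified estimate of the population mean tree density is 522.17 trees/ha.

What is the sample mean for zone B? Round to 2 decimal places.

Σ Nₕx̄ₕ = N·μ, so 7971·x̄_B = 17413·522.17 − (5423·707.51 + 4019·602.46).
= 9092546.21 − 6258113.47 = 2834432.74.
x̄_B = 2834432.74 / 7971 = 355.5931... → 355.59.

355.59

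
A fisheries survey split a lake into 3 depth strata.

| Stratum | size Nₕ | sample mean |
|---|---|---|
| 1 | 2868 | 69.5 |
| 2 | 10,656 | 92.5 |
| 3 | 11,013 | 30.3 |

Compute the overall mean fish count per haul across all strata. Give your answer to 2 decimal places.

N = 24537; weights Wₕ = Nₕ/N = (0.1169, 0.4343, 0.4488).
x̄_st = Σ Wₕ·x̄ₕ = 0.1169·69.5 + 0.4343·92.5 + 0.4488·30.3 ≈ 61.8943...
→ 61.89.

61.89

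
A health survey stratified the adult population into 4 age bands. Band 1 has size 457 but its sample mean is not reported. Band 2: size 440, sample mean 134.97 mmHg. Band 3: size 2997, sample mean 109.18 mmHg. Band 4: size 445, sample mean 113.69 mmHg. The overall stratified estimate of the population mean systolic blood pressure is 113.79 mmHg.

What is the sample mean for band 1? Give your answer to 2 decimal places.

N = 457 + 440 + 2997 + 445 = 4339.
Overall total = μ·N = 113.79·4339 = 493734.81.
Subtract the known strata: 440·134.97 + 2997·109.18 + 445·113.69 = 437191.31.
Remaining total for band 1: 493734.81 − 437191.31 = 56543.5.
Divide by its size: 56543.5 / 457 = 123.7276... → 123.73.

123.73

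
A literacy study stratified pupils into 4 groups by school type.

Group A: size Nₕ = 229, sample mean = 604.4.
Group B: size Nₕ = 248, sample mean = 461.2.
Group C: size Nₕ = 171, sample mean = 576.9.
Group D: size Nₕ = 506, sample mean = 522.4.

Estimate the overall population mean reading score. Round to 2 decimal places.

x̄_st = (Σ Nₕx̄ₕ) / (Σ Nₕ) = (229·604.4 + 248·461.2 + 171·576.9 + 506·522.4) / 1154
= 615769.5 / 1154 = 533.5958... → 533.60.

533.60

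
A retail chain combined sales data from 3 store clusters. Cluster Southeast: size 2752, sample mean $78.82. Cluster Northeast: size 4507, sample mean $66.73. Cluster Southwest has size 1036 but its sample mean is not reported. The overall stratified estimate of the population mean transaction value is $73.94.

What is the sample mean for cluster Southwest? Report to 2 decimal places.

Σ Nₕx̄ₕ = N·μ, so 1036·x̄_Southwest = 8295·73.94 − (2752·78.82 + 4507·66.73).
= 613332.3 − 517664.75 = 95667.55.
x̄_Southwest = 95667.55 / 1036 = 92.3432... → 92.34.

92.34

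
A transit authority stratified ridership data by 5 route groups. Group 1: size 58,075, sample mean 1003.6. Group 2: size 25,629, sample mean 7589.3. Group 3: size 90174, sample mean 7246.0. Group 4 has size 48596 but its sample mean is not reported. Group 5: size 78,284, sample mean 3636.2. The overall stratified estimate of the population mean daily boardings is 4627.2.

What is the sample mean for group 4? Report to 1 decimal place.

4132.4

Σ Nₕx̄ₕ = N·μ, so 48596·x̄_4 = 300758·4627.2 − (58075·1003.6 + 25629·7589.3 + 90174·7246.0 + 78284·3636.2).
= 1391667417.6 − 1190847324.5 = 200820093.1.
x̄_4 = 200820093.1 / 48596 = 4132.441... → 4132.4.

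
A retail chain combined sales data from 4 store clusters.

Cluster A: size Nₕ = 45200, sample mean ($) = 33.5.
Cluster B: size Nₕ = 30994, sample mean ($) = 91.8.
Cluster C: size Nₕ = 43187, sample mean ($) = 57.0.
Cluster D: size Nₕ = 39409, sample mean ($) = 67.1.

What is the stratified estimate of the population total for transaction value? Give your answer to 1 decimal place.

9465452.1

A: 45200·33.5 = 1514200
B: 30994·91.8 = 2845249.2
C: 43187·57.0 = 2461659
D: 39409·67.1 = 2644343.9
τ̂ = Σ Nₕx̄ₕ = 9465452.1.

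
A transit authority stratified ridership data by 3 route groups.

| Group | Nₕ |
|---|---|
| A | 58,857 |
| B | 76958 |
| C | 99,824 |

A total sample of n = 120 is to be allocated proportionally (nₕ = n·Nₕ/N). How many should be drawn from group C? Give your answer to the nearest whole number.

N = 58857 + 76958 + 99824 = 235639.
n_C = 120·99824/235639 = 50.836... → 51.

51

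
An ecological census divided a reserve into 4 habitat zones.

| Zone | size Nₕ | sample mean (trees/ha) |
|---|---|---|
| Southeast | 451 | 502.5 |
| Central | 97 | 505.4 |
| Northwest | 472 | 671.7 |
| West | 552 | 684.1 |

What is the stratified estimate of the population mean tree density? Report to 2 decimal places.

x̄_st = (Σ Nₕx̄ₕ) / (Σ Nₕ) = (451·502.5 + 97·505.4 + 472·671.7 + 552·684.1) / 1572
= 970316.9 / 1572 = 617.2499... → 617.25.

617.25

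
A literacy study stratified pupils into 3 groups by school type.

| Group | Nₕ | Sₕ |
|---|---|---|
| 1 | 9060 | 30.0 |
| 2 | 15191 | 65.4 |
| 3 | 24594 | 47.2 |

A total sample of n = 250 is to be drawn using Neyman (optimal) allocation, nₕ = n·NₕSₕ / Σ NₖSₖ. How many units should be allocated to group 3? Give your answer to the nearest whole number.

1: NₕSₕ = 9060·30.0 = 271800
2: NₕSₕ = 15191·65.4 = 993491.4
3: NₕSₕ = 24594·47.2 = 1160836.8
Σ NₕSₕ = 2426128.2.
n_3 = 250·1160836.8/2426128.2 = 119.618... → 120.

120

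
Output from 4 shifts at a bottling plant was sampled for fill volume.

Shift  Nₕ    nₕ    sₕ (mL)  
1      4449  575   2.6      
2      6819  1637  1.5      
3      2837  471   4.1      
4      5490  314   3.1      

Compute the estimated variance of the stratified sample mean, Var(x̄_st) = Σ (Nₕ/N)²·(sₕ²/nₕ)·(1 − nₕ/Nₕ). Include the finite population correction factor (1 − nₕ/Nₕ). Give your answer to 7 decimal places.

0.0035432

N = 19595. Term for each stratum: Wₕ²sₕ²/nₕ·(1−nₕ/Nₕ).
Var(x̄_st) = 0.0005277282 + 0.0001264915 + 0.0006239221 + 0.0022650084 = 0.0035431502 → 0.0035432.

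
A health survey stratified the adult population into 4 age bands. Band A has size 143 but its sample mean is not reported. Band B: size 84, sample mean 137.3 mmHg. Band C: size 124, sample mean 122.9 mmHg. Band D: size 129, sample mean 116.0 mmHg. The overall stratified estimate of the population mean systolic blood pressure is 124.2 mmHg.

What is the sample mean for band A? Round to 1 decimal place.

N = 143 + 84 + 124 + 129 = 480.
Overall total = μ·N = 124.2·480 = 59616.
Subtract the known strata: 84·137.3 + 124·122.9 + 129·116.0 = 41736.8.
Remaining total for band A: 59616 − 41736.8 = 17879.2.
Divide by its size: 17879.2 / 143 = 125.029... → 125.0.

125.0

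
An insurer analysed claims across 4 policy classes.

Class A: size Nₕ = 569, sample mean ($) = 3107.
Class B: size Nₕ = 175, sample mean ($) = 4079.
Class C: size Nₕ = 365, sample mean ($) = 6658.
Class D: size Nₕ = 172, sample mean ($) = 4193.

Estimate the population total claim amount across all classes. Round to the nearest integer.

A: 569·3107 = 1767883
B: 175·4079 = 713825
C: 365·6658 = 2430170
D: 172·4193 = 721196
τ̂ = Σ Nₕx̄ₕ = 5633074.

5633074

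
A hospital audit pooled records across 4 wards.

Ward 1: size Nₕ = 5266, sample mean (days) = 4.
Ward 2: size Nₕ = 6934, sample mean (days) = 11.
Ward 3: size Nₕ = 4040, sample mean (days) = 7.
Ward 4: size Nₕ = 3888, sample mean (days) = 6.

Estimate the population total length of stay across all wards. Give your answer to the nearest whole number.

1: 5266·4 = 21064
2: 6934·11 = 76274
3: 4040·7 = 28280
4: 3888·6 = 23328
τ̂ = Σ Nₕx̄ₕ = 148946.

148946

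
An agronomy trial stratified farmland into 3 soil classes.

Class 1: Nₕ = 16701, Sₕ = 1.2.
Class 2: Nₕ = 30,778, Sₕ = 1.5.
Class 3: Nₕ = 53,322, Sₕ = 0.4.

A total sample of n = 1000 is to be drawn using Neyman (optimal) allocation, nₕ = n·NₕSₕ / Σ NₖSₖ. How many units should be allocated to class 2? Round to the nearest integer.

1: NₕSₕ = 16701·1.2 = 20041.2
2: NₕSₕ = 30778·1.5 = 46167
3: NₕSₕ = 53322·0.4 = 21328.8
Σ NₕSₕ = 87537.
n_2 = 1000·46167/87537 = 527.400... → 527.

527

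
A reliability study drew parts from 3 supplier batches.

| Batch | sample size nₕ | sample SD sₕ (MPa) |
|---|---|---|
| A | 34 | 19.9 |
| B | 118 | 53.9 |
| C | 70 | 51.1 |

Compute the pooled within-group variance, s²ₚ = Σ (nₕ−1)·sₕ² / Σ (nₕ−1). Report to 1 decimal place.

Degrees of freedom: 33 + 117 + 69 = 219.
Σ(nₕ−1)sₕ² = 33·396.01 + 117·2905.21 + 69·2611.21 = 533151.39.
s²ₚ = 533151.39 / 219 = 2434.481... → 2434.5.

2434.5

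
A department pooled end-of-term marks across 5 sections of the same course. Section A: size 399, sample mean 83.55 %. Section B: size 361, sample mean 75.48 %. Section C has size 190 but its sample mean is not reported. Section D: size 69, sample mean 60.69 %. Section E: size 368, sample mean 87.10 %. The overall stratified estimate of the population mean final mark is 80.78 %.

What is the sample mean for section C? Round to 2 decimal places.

Σ Nₕx̄ₕ = N·μ, so 190·x̄_C = 1387·80.78 − (399·83.55 + 361·75.48 + 69·60.69 + 368·87.10).
= 112041.86 − 96825.14 = 15216.72.
x̄_C = 15216.72 / 190 = 80.088 → 80.09.

80.09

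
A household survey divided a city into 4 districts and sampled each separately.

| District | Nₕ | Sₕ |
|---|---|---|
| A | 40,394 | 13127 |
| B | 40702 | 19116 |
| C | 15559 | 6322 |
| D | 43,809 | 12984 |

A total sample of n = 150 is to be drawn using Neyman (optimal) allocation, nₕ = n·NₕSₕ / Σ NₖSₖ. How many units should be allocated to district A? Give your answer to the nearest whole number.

A: NₕSₕ = 40394·13127 = 530252038
B: NₕSₕ = 40702·19116 = 778059432
C: NₕSₕ = 15559·6322 = 98363998
D: NₕSₕ = 43809·12984 = 568816056
Σ NₕSₕ = 1975491524.
n_A = 150·530252038/1975491524 = 40.262... → 40.

40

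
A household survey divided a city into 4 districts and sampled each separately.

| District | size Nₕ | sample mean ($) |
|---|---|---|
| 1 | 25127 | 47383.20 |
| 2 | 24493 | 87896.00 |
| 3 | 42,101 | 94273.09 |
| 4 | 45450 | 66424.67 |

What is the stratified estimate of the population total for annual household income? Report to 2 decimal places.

10331427007.99

1: 25127·47383.20 = 1190597666.4
2: 24493·87896.00 = 2152836728
3: 42101·94273.09 = 3968991362.09
4: 45450·66424.67 = 3019001251.5
τ̂ = Σ Nₕx̄ₕ = 10331427007.99.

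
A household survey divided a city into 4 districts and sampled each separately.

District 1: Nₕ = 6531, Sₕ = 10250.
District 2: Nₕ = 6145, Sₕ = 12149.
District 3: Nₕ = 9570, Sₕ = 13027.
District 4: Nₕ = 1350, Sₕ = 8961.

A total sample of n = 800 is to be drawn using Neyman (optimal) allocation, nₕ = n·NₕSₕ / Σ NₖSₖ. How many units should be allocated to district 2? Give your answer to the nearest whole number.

Σ NₕSₕ = 6531·10250 + 6145·12149 + 9570·13027 + 1350·8961 = 278364095.
Share for 2: 74655605/278364095 = 0.26819.
n_2 = 800 × 0.26819 = 214.555... → 215.

215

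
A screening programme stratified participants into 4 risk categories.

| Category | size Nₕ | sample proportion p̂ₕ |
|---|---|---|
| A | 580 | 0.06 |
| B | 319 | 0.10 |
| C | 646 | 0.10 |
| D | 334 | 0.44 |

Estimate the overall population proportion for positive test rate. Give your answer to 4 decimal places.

Wₕ = Nₕ/N with N = 1879: 0.3087, 0.1698, 0.3438, 0.1778.
p̂_st = 0.3087·0.06 + 0.1698·0.10 + 0.3438·0.10 + 0.1778·0.44 ≈ 0.148089... → 0.1481.

0.1481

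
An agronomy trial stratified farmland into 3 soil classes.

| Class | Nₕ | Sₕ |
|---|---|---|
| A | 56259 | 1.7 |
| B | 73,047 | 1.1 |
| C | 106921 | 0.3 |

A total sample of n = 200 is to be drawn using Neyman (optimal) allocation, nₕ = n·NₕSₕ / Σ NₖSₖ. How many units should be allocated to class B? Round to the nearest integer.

Σ NₕSₕ = 56259·1.7 + 73047·1.1 + 106921·0.3 = 208068.3.
Share for B: 80351.7/208068.3 = 0.38618.
n_B = 200 × 0.38618 = 77.236... → 77.

77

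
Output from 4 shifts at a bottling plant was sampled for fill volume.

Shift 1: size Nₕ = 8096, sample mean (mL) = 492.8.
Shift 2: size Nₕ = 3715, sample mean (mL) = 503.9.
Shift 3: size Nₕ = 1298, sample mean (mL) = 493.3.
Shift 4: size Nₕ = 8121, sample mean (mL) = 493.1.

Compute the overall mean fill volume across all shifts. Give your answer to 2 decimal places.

N = 8096 + 3715 + 1298 + 8121 = 21230.
The stratified mean weights each stratum mean by its population share Nₕ/N.
Σ Nₕx̄ₕ = 8096·492.8 + 3715·503.9 + 1298·493.3 + 8121·493.1 = 3989708.8 + 1871988.5 + 640303.4 + 4004465.1 = 10506465.8.
Divide by N: 10506465.8 / 21230 = 494.8877... → 494.89.

494.89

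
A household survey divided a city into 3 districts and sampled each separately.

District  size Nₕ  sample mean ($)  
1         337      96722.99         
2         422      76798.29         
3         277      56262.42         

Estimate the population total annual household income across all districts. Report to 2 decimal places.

80589216.35

Estimate total by summing Nₕ·x̄ₕ over strata.
337·96722.99 + 422·76798.29 + 277·56262.42 = 32595647.63 + 32408878.38 + 15584690.34 = 80589216.35.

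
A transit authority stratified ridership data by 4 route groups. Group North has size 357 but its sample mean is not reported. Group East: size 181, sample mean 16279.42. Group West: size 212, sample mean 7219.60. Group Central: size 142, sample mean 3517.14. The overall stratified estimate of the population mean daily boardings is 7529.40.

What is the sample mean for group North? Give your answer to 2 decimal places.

N = 357 + 181 + 212 + 142 = 892.
Overall total = μ·N = 7529.40·892 = 6716224.8.
Subtract the known strata: 181·16279.42 + 212·7219.60 + 142·3517.14 = 4976564.1.
Remaining total for group North: 6716224.8 − 4976564.1 = 1739660.7.
Divide by its size: 1739660.7 / 357 = 4872.9992... → 4873.00.

4873.00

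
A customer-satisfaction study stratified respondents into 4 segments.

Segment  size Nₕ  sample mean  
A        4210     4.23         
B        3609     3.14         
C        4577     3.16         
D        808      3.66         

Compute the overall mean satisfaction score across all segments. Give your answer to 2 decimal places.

3.53

N = 4210 + 3609 + 4577 + 808 = 13204.
The stratified mean weights each stratum mean by its population share Nₕ/N.
Σ Nₕx̄ₕ = 4210·4.23 + 3609·3.14 + 4577·3.16 + 808·3.66 = 17808.3 + 11332.26 + 14463.32 + 2957.28 = 46561.16.
Divide by N: 46561.16 / 13204 = 3.5263... → 3.53.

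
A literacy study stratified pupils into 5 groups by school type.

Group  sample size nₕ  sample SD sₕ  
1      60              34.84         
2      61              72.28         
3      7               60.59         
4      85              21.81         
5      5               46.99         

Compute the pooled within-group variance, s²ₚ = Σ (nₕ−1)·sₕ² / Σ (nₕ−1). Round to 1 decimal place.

2140.4

Degrees of freedom: 59 + 60 + 6 + 84 + 4 = 213.
Σ(nₕ−1)sₕ² = 59·1213.8256 + 60·5224.3984 + 6·3671.1481 + 84·475.6761 + 4·2208.0601 = 455895.5358.
s²ₚ = 455895.5358 / 213 = 2140.355... → 2140.4.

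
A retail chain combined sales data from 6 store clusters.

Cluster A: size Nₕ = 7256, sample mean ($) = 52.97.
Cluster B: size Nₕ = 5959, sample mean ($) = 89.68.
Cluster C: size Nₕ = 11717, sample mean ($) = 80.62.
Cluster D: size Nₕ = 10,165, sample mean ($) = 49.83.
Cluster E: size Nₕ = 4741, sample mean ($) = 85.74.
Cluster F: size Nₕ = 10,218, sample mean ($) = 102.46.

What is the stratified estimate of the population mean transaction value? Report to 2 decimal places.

N = 50056; weights Wₕ = Nₕ/N = (0.1450, 0.1190, 0.2341, 0.2031, 0.0947, 0.2041).
x̄_st = Σ Wₕ·x̄ₕ = 0.1450·52.97 + 0.1190·89.68 + 0.2341·80.62 + 0.2031·49.83 + 0.0947·85.74 + 0.2041·102.46 ≈ 76.3810...
→ 76.38.

76.38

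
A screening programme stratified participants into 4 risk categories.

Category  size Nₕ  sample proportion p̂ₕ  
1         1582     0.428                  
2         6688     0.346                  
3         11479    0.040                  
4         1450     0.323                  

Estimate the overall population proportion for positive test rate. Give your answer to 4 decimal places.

0.1849

N = 1582 + 6688 + 11479 + 1450 = 21199.
Overall proportion = Σ (Nₕ/N)·p̂ₕ.
Σ Nₕp̂ₕ = 677.096 + 2314.048 + 459.16 + 468.35 = 3918.654.
3918.654 / 21199 = 0.184851... → 0.1849.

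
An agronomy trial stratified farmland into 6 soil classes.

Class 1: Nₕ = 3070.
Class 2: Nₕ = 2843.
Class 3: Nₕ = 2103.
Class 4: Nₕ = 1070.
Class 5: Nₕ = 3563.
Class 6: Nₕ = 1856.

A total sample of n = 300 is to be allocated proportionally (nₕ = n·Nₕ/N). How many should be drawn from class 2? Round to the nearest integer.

N = 3070 + 2843 + 2103 + 1070 + 3563 + 1856 = 14505.
n_2 = 300·2843/14505 = 58.800... → 59.

59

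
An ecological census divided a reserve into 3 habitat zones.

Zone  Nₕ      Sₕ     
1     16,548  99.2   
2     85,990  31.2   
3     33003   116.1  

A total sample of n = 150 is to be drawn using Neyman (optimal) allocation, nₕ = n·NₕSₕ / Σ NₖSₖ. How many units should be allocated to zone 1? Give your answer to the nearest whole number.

30

1: NₕSₕ = 16548·99.2 = 1641561.6
2: NₕSₕ = 85990·31.2 = 2682888
3: NₕSₕ = 33003·116.1 = 3831648.3
Σ NₕSₕ = 8156097.9.
n_1 = 150·1641561.6/8156097.9 = 30.190... → 30.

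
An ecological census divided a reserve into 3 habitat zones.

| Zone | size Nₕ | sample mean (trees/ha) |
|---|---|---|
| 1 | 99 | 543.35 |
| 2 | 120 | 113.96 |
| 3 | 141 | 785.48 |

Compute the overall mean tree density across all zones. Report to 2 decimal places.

N = 99 + 120 + 141 = 360.
Overall mean = Σ (Nₕ/N)·x̄ₕ — weight by population share, not a simple average.
Σ Nₕx̄ₕ = 99·543.35 + 120·113.96 + 141·785.48 = 53791.65 + 13675.2 + 110752.68 = 178219.53.
Divide by N: 178219.53 / 360 = 495.0543... → 495.05.

495.05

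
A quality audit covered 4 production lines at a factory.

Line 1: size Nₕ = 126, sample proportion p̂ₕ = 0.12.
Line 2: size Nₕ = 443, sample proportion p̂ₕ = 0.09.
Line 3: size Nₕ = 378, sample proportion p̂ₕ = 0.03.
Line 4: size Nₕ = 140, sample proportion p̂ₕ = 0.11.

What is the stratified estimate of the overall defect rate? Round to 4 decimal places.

0.0752

N = 126 + 443 + 378 + 140 = 1087.
Overall proportion = Σ (Nₕ/N)·p̂ₕ.
Σ Nₕp̂ₕ = 15.12 + 39.87 + 11.34 + 15.4 = 81.73.
81.73 / 1087 = 0.075189... → 0.0752.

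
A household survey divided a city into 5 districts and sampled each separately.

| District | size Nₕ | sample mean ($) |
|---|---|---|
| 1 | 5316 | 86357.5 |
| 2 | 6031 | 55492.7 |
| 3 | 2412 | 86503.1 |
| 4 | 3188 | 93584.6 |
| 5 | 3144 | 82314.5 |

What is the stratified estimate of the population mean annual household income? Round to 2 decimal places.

77623.96

N = 20091; weights Wₕ = Nₕ/N = (0.2646, 0.3002, 0.1201, 0.1587, 0.1565).
x̄_st = Σ Wₕ·x̄ₕ = 0.2646·86357.5 + 0.3002·55492.7 + 0.1201·86503.1 + 0.1587·93584.6 + 0.1565·82314.5 ≈ 77623.9567...
→ 77623.96.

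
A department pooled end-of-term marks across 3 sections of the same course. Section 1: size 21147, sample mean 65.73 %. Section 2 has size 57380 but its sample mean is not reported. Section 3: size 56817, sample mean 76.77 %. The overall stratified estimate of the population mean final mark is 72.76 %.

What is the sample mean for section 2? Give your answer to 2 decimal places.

71.38

Σ Nₕx̄ₕ = N·μ, so 57380·x̄_2 = 135344·72.76 − (21147·65.73 + 56817·76.77).
= 9847629.44 − 5751833.4 = 4095796.04.
x̄_2 = 4095796.04 / 57380 = 71.3802... → 71.38.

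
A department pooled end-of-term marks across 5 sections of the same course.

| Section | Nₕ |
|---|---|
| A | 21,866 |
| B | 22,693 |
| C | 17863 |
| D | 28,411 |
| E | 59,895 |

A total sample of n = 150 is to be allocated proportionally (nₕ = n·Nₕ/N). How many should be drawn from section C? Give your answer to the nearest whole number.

18

Share of section C = 17863/150728 = 0.11851.
Allocate 150 × 0.11851 = 17.777... → 18.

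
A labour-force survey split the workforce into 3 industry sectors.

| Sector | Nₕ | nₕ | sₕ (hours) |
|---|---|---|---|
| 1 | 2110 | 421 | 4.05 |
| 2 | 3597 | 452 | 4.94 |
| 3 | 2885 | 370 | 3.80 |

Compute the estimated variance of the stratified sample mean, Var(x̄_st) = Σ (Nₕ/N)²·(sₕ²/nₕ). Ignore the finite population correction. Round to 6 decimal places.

0.016212

N = 8592; Wₕ = Nₕ/N.
sector 1: (2110/8592)²·4.05²/421 = 0.002349656
sector 2: (3597/8592)²·4.94²/452 = 0.009462542
sector 3: (2885/8592)²·3.80²/370 = 0.004400161
Sum = 0.016212359 → 0.016212.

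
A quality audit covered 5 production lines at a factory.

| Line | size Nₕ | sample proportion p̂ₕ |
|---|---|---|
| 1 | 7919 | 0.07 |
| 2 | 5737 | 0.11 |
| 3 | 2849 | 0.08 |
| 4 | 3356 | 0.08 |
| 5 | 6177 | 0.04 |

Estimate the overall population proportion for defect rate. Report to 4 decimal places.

0.0741

Wₕ = Nₕ/N with N = 26038: 0.3041, 0.2203, 0.1094, 0.1289, 0.2372.
p̂_st = 0.3041·0.07 + 0.2203·0.11 + 0.1094·0.08 + 0.1289·0.08 + 0.2372·0.04 ≈ 0.074079... → 0.0741.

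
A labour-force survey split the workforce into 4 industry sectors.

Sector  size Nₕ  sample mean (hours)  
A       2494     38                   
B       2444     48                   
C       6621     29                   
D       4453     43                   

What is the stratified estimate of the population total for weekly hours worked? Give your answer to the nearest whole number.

A: 2494·38 = 94772
B: 2444·48 = 117312
C: 6621·29 = 192009
D: 4453·43 = 191479
τ̂ = Σ Nₕx̄ₕ = 595572.

595572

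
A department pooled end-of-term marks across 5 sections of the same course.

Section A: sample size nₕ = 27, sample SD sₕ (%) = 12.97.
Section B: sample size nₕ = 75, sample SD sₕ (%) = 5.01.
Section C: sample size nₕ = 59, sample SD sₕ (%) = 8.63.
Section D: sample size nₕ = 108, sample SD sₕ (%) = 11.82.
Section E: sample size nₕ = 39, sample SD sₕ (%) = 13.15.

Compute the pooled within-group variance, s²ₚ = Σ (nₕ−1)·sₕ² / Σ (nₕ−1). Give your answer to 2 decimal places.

105.85

A: (27−1)·12.97² = 26·168.2209 = 4373.7434
B: (75−1)·5.01² = 74·25.1001 = 1857.4074
C: (59−1)·8.63² = 58·74.4769 = 4319.6602
D: (108−1)·11.82² = 107·139.7124 = 14949.2268
E: (39−1)·13.15² = 38·172.9225 = 6571.055
Numerator = 32071.0928; denominator = Σ(nₕ−1) = 303.
s²ₚ = 32071.0928/303 = 105.8452... → 105.85.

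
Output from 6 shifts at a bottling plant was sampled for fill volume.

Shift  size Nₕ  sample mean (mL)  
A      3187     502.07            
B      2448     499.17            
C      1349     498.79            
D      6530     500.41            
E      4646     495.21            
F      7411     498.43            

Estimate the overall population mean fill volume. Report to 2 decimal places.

498.89

N = 3187 + 2448 + 1349 + 6530 + 4646 + 7411 = 25571.
Weight each subgroup mean by Nₕ/N and sum.
Σ Nₕx̄ₕ = 3187·502.07 + 2448·499.17 + 1349·498.79 + 6530·500.41 + 4646·495.21 + 7411·498.43 = 1600097.09 + 1221968.16 + 672867.71 + 3267677.3 + 2300745.66 + 3693864.73 = 12757220.65.
Divide by N: 12757220.65 / 25571 = 498.8941... → 498.89.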